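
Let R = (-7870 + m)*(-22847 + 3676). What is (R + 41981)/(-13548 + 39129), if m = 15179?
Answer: -140078858/25581 ≈ -5475.9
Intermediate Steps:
R = -140120839 (R = (-7870 + 15179)*(-22847 + 3676) = 7309*(-19171) = -140120839)
(R + 41981)/(-13548 + 39129) = (-140120839 + 41981)/(-13548 + 39129) = -140078858/25581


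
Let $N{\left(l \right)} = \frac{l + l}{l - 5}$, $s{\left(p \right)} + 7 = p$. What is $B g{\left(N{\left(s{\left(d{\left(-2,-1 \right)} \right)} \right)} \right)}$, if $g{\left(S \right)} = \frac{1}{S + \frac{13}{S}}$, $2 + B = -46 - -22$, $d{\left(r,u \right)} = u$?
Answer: $- \frac{5408}{2453} \approx -2.2046$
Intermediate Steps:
$B = -26$ ($B = -2 - 24 = -26$)
$s{\left(p \right)} = -7 + p$
$N{\left(l \right)} = \frac{2 l}{-5 + l}$
$B g{\left(N{\left(s{\left(d{\left(-2,-1 \right)} \right)} \right)} \right)} = - 26 \frac{2 \left(-7 - 1\right) \frac{1}{-5 - 8}}{13 + \left(\frac{2 \left(-7 - 1\right)}{-5 - 8}\right)^{2}} = - 26 \frac{2 \left(-8\right) \frac{1}{-5 - 8}}{13 + \left(2 \left(-8\right) \frac{1}{-5 - 8}\right)^{2}} = - 26 \frac{2 \left(-8\right) \frac{1}{-13}}{13 + \left(2 \left(-8\right) \frac{1}{-13}\right)^{2}} = - 26 \frac{2 \left(-8\right) \left(- \frac{1}{13}\right)}{13 + \left(2 \left(-8\right) \left(- \frac{1}{13}\right)\right)^{2}} = - 26 \frac{16}{13 \left(13 + \left(\frac{16}{13}\right)^{2}\right)} = - 26 \frac{16}{13 \left(13 + \frac{256}{169}\right)} = - 26 \frac{16}{13 \cdot \frac{2453}{169}} = - 26 \cdot \frac{16}{13} \cdot \frac{169}{2453} = \left(-26\right) \frac{208}{2453} = - \frac{5408}{2453}$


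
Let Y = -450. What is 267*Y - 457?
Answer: -120607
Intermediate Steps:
267*Y - 457 = 267*(-450) - 457 = -120150 - 457 = -120607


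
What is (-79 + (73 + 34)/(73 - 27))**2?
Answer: 12439729/2116 ≈ 5878.9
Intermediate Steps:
(-79 + (73 + 34)/(73 - 27))**2 = (-79 + 107/46)**2 = (-3527/46)**2 = 12439729/2116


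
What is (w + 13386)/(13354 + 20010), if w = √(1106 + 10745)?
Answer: 6693/16682 + √11851/33364 ≈ 0.40447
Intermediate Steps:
w = √11851 ≈ 108.86
(w + 13386)/(13354 + 20010) = (√11851 + 13386)/(13354 + 20010) = (13386 + √11851)/33364 = (13386 + √11851)*(1/33364) = 6693/16682 + √11851/33364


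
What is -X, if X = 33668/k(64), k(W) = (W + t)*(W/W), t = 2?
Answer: -16834/33 ≈ -510.12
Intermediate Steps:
k(W) = 2 + W (k(W) = (W + 2)*(W/W) = (2 + W)*1 = 2 + W)
X = 16834/33 (X = 33668/(2 + 64) = 33668/66 = 33668*(1/66) = 16834/33 ≈ 510.12)
-X = -1*16834/33 = -16834/33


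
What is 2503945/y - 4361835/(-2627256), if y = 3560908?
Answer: 1842549805925/779618075704 ≈ 2.3634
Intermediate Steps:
2503945/y - 4361835/(-2627256) = 2503945/3560908 - 4361835/(-2627256) = 2503945*(1/3560908) - 4361835*(-1/2627256) = 2503945/3560908 + 1453945/875752 = 1842549805925/779618075704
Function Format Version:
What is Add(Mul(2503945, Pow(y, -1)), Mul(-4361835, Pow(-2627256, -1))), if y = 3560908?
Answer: Rational(1842549805925, 779618075704) ≈ 2.3634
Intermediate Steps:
Add(Mul(2503945, Pow(y, -1)), Mul(-4361835, Pow(-2627256, -1))) = Add(Mul(2503945, Pow(3560908, -1)), Mul(-4361835, Pow(-2627256, -1))) = Add(Mul(2503945, Rational(1, 3560908)), Mul(-4361835, Rational(-1, 2627256))) = Add(Rational(2503945, 3560908), Rational(1453945, 875752)) = Rational(1842549805925, 779618075704)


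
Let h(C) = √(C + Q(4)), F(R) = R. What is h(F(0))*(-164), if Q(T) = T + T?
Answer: -328*√2 ≈ -463.86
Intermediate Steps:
Q(T) = 2*T
h(C) = √(8 + C) (h(C) = √(C + 2*4) = √(C + 8) = √(8 + C))
h(F(0))*(-164) = √(8 + 0)*(-164) = √8*(-164) = (2*√2)*(-164) = -328*√2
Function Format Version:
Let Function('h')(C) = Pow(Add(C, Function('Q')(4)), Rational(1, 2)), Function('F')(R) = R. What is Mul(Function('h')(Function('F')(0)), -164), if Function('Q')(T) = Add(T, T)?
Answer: Mul(-328, Pow(2, Rational(1, 2))) ≈ -463.86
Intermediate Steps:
Function('Q')(T) = Mul(2, T)
Function('h')(C) = Pow(Add(8, C), Rational(1, 2)) (Function('h')(C) = Pow(Add(C, Mul(2, 4)), Rational(1, 2)) = Pow(Add(C, 8), Rational(1, 2)) = Pow(Add(8, C), Rational(1, 2)))
Mul(Function('h')(Function('F')(0)), -164) = Mul(Pow(Add(8, 0), Rational(1, 2)), -164) = Mul(Pow(8, Rational(1, 2)), -164) = Mul(Mul(2, Pow(2, Rational(1, 2))), -164) = Mul(-328, Pow(2, Rational(1, 2)))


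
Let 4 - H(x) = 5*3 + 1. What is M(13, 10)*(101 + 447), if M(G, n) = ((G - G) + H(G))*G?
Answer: -85488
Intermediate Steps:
H(x) = -12 (H(x) = 4 - (5*3 + 1) = 4 - (15 + 1) = 4 - 1*16 = 4 - 16 = -12)
M(G, n) = -12*G (M(G, n) = ((G - G) - 12)*G = (0 - 12)*G = -12*G)
M(13, 10)*(101 + 447) = (-12*13)*(101 + 447) = -156*548 = -85488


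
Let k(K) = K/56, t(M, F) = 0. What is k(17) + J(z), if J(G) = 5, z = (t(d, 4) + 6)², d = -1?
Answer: 297/56 ≈ 5.3036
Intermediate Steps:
k(K) = K/56 (k(K) = K*(1/56) = K/56)
z = 36 (z = (0 + 6)² = 6² = 36)
k(17) + J(z) = (1/56)*17 + 5 = 17/56 + 5 = 297/56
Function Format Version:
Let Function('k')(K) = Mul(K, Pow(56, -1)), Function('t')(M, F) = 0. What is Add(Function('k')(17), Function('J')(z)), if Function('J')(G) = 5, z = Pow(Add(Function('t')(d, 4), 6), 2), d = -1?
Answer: Rational(297, 56) ≈ 5.3036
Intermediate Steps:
Function('k')(K) = Mul(Rational(1, 56), K) (Function('k')(K) = Mul(K, Rational(1, 56)) = Mul(Rational(1, 56), K))
z = 36 (z = Pow(Add(0, 6), 2) = Pow(6, 2) = 36)
Add(Function('k')(17), Function('J')(z)) = Add(Mul(Rational(1, 56), 17), 5) = Add(Rational(17, 56), 5) = Rational(297, 56)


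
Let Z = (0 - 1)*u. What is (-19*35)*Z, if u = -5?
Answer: -3325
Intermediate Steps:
Z = 5 (Z = (0 - 1)*(-5) = -1*(-5) = 5)
(-19*35)*Z = -19*35*5 = -665*5 = -3325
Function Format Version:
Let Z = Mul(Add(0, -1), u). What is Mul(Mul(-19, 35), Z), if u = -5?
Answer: -3325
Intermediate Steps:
Z = 5 (Z = Mul(Add(0, -1), -5) = Mul(-1, -5) = 5)
Mul(Mul(-19, 35), Z) = Mul(Mul(-19, 35), 5) = Mul(-665, 5) = -3325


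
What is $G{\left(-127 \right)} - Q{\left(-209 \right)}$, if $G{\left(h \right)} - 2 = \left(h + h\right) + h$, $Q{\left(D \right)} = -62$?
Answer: $-317$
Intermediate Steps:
$G{\left(h \right)} = 2 + 3 h$ ($G{\left(h \right)} = 2 + \left(\left(h + h\right) + h\right) = 2 + \left(2 h + h\right) = 2 + 3 h$)
$G{\left(-127 \right)} - Q{\left(-209 \right)} = \left(2 + 3 \left(-127\right)\right) - -62 = \left(2 - 381\right) + 62 = -379 + 62 = -317$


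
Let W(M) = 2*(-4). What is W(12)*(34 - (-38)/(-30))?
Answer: -3928/15 ≈ -261.87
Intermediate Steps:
W(M) = -8
W(12)*(34 - (-38)/(-30)) = -8*(34 - (-38)/(-30)) = -8*(34 - (-38)*(-1)/30) = -8*(34 - 1*19/15) = -8*(34 - 19/15) = -8*491/15 = -3928/15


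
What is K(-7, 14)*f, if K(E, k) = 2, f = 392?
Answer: 784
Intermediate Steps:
K(-7, 14)*f = 2*392 = 784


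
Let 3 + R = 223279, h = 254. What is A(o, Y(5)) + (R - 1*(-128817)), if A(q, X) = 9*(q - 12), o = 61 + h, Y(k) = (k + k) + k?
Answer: 354820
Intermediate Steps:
R = 223276 (R = -3 + 223279 = 223276)
Y(k) = 3*k (Y(k) = 2*k + k = 3*k)
o = 315 (o = 61 + 254 = 315)
A(q, X) = -108 + 9*q (A(q, X) = 9*(-12 + q) = -108 + 9*q)
A(o, Y(5)) + (R - 1*(-128817)) = (-108 + 9*315) + (223276 - 1*(-128817)) = (-108 + 2835) + (223276 + 128817) = 2727 + 352093 = 354820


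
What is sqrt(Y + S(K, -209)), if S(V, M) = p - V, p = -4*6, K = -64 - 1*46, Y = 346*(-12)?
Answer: I*sqrt(4066) ≈ 63.765*I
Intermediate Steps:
Y = -4152
K = -110 (K = -64 - 46 = -110)
p = -24
S(V, M) = -24 - V
sqrt(Y + S(K, -209)) = sqrt(-4152 + (-24 - 1*(-110))) = sqrt(-4152 + (-24 + 110)) = sqrt(-4152 + 86) = sqrt(-4066) = I*sqrt(4066)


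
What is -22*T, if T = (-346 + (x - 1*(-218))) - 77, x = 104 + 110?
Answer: -198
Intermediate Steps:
x = 214
T = 9 (T = (-346 + (214 - 1*(-218))) - 77 = (-346 + (214 + 218)) - 77 = (-346 + 432) - 77 = 86 - 77 = 9)
-22*T = -22*9 = -198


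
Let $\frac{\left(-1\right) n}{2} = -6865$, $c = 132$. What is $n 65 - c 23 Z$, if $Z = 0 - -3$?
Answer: $883342$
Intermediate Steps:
$n = 13730$ ($n = \left(-2\right) \left(-6865\right) = 13730$)
$Z = 3$ ($Z = 0 + 3 = 3$)
$n 65 - c 23 Z = 13730 \cdot 65 - 132 \cdot 23 \cdot 3 = 892450 - 3036 \cdot 3 = 892450 - 9108 = 883342$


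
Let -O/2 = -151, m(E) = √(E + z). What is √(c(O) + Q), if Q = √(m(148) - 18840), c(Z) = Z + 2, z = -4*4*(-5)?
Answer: √(304 + I*√2*√(9420 - √57)) ≈ 17.854 + 3.8424*I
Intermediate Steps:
z = 80 (z = -16*(-5) = 80)
m(E) = √(80 + E) (m(E) = √(E + 80) = √(80 + E))
O = 302 (O = -2*(-151) = 302)
c(Z) = 2 + Z
Q = √(-18840 + 2*√57) (Q = √(√(80 + 148) - 18840) = √(√228 - 18840) = √(2*√57 - 18840) = √(-18840 + 2*√57) ≈ 137.2*I)
√(c(O) + Q) = √((2 + 302) + √(-18840 + 2*√57)) = √(304 + √(-18840 + 2*√57))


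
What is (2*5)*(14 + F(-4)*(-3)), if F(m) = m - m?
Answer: 140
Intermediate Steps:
F(m) = 0
(2*5)*(14 + F(-4)*(-3)) = (2*5)*(14 + 0*(-3)) = 10*(14 + 0) = 10*14 = 140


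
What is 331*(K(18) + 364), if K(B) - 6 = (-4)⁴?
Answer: 207206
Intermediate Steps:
K(B) = 262 (K(B) = 6 + (-4)⁴ = 6 + 256 = 262)
331*(K(18) + 364) = 331*(262 + 364) = 331*626 = 207206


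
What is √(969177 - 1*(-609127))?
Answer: 8*√24661 ≈ 1256.3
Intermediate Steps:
√(969177 - 1*(-609127)) = √(969177 + 609127) = √1578304 = 8*√24661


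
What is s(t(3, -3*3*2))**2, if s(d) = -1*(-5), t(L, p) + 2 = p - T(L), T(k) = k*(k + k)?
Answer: 25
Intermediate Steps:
T(k) = 2*k**2 (T(k) = k*(2*k) = 2*k**2)
t(L, p) = -2 + p - 2*L**2 (t(L, p) = -2 + (p - 2*L**2) = -2 + p - 2*L**2)
s(d) = 5
s(t(3, -3*3*2))**2 = 5**2 = 25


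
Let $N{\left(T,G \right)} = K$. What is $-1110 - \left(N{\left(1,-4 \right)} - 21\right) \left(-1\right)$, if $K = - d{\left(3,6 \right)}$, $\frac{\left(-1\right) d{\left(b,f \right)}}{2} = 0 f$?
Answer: $-1131$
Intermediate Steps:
$d{\left(b,f \right)} = 0$ ($d{\left(b,f \right)} = - 2 \cdot 0 f = \left(-2\right) 0 = 0$)
$K = 0$ ($K = \left(-1\right) 0 = 0$)
$N{\left(T,G \right)} = 0$
$-1110 - \left(N{\left(1,-4 \right)} - 21\right) \left(-1\right) = -1110 - \left(0 - 21\right) \left(-1\right) = -1110 - \left(-21\right) \left(-1\right) = -1110 - 21 = -1131$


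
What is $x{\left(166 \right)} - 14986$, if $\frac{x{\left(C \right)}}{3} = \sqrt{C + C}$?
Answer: $-14986 + 6 \sqrt{83} \approx -14931.0$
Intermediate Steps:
$x{\left(C \right)} = 3 \sqrt{2} \sqrt{C}$ ($x{\left(C \right)} = 3 \sqrt{C + C} = 3 \sqrt{2 C} = 3 \sqrt{2} \sqrt{C}$)
$x{\left(166 \right)} - 14986 = 3 \sqrt{2} \sqrt{166} - 14986 = 6 \sqrt{83} + \left(-23074 + 8088\right) = 6 \sqrt{83} - 14986 = -14986 + 6 \sqrt{83}$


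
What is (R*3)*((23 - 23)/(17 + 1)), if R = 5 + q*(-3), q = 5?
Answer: 0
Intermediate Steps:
R = -10 (R = 5 + 5*(-3) = 5 - 15 = -10)
(R*3)*((23 - 23)/(17 + 1)) = (-10*3)*((23 - 23)/(17 + 1)) = -0/18 = -30*0 = 0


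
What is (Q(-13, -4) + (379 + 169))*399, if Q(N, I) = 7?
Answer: 221445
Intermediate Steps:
(Q(-13, -4) + (379 + 169))*399 = (7 + (379 + 169))*399 = (7 + 548)*399 = 555*399 = 221445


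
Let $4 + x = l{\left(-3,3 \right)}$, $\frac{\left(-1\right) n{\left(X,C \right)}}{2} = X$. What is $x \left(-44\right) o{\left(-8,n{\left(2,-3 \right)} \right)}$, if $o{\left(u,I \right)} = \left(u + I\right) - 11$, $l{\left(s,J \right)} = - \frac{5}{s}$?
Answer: $- \frac{7084}{3} \approx -2361.3$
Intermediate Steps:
$n{\left(X,C \right)} = - 2 X$
$o{\left(u,I \right)} = -11 + I + u$ ($o{\left(u,I \right)} = \left(I + u\right) - 11 = -11 + I + u$)
$x = - \frac{7}{3}$ ($x = -4 - \frac{5}{-3} = -4 - - \frac{5}{3} = -4 + \frac{5}{3} = - \frac{7}{3} \approx -2.3333$)
$x \left(-44\right) o{\left(-8,n{\left(2,-3 \right)} \right)} = \left(- \frac{7}{3}\right) \left(-44\right) \left(-11 - 4 - 8\right) = \frac{308 \left(-11 - 4 - 8\right)}{3} = \frac{308}{3} \left(-23\right) = - \frac{7084}{3}$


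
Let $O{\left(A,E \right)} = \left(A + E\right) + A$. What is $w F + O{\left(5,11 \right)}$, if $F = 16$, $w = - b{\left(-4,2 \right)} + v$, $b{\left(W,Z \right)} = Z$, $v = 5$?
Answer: $69$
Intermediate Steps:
$O{\left(A,E \right)} = E + 2 A$
$w = 3$ ($w = \left(-1\right) 2 + 5 = -2 + 5 = 3$)
$w F + O{\left(5,11 \right)} = 3 \cdot 16 + \left(11 + 2 \cdot 5\right) = 48 + \left(11 + 10\right) = 48 + 21 = 69$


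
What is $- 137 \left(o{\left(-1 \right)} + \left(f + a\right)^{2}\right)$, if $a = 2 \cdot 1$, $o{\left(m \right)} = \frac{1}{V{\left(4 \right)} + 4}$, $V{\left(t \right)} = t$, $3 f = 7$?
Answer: $- \frac{186457}{72} \approx -2589.7$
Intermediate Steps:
$f = \frac{7}{3}$ ($f = \frac{1}{3} \cdot 7 = \frac{7}{3} \approx 2.3333$)
$o{\left(m \right)} = \frac{1}{8}$ ($o{\left(m \right)} = \frac{1}{4 + 4} = \frac{1}{8}$)
$a = 2$
$- 137 \left(o{\left(-1 \right)} + \left(f + a\right)^{2}\right) = - 137 \left(\frac{1}{8} + \left(\frac{7}{3} + 2\right)^{2}\right) = - 137 \left(\frac{1}{8} + \left(\frac{13}{3}\right)^{2}\right) = - 137 \left(\frac{1}{8} + \frac{169}{9}\right) = \left(-137\right) \frac{1361}{72} = - \frac{186457}{72}$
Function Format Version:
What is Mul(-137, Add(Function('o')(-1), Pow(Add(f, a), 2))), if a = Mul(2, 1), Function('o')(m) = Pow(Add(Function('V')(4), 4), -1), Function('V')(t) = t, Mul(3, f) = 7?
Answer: Rational(-186457, 72) ≈ -2589.7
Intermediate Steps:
f = Rational(7, 3) (f = Mul(Rational(1, 3), 7) = Rational(7, 3) ≈ 2.3333)
Function('o')(m) = Rational(1, 8) (Function('o')(m) = Pow(Add(4, 4), -1) = Pow(8, -1) = Rational(1, 8))
a = 2
Mul(-137, Add(Function('o')(-1), Pow(Add(f, a), 2))) = Mul(-137, Add(Rational(1, 8), Pow(Add(Rational(7, 3), 2), 2))) = Mul(-137, Add(Rational(1, 8), Pow(Rational(13, 3), 2))) = Mul(-137, Add(Rational(1, 8), Rational(169, 9))) = Mul(-137, Rational(1361, 72)) = Rational(-186457, 72)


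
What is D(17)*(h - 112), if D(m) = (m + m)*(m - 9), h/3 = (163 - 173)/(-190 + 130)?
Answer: -30328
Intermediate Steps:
h = ½ (h = 3*((163 - 173)/(-190 + 130)) = 3*(-10/(-60)) = 3*(-10*(-1/60)) = 3*(⅙) = ½ ≈ 0.50000)
D(m) = 2*m*(-9 + m) (D(m) = (2*m)*(-9 + m) = 2*m*(-9 + m))
D(17)*(h - 112) = (2*17*(-9 + 17))*(½ - 112) = (2*17*8)*(-223/2) = 272*(-223/2) = -30328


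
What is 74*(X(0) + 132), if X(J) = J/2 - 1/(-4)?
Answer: 19573/2 ≈ 9786.5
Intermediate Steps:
X(J) = ¼ + J/2 (X(J) = J*(½) - 1*(-¼) = J/2 + ¼ = ¼ + J/2)
74*(X(0) + 132) = 74*((¼ + (½)*0) + 132) = 74*((¼ + 0) + 132) = 74*(¼ + 132) = 74*(529/4) = 19573/2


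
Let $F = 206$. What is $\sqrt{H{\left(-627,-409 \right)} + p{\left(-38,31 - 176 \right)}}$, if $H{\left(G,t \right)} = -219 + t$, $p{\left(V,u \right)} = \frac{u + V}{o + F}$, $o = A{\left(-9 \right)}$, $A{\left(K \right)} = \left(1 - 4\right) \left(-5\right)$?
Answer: $\frac{i \sqrt{30712591}}{221} \approx 25.076 i$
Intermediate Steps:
$A{\left(K \right)} = 15$ ($A{\left(K \right)} = \left(-3\right) \left(-5\right) = 15$)
$o = 15$
$p{\left(V,u \right)} = \frac{V}{221} + \frac{u}{221}$ ($p{\left(V,u \right)} = \frac{u + V}{15 + 206} = \frac{V + u}{221} = \left(V + u\right) \frac{1}{221} = \frac{V}{221} + \frac{u}{221}$)
$\sqrt{H{\left(-627,-409 \right)} + p{\left(-38,31 - 176 \right)}} = \sqrt{\left(-219 - 409\right) + \left(\frac{1}{221} \left(-38\right) + \frac{31 - 176}{221}\right)} = \sqrt{-628 + \left(- \frac{38}{221} + \frac{31 - 176}{221}\right)} = \sqrt{-628 + \left(- \frac{38}{221} + \frac{1}{221} \left(-145\right)\right)} = \sqrt{-628 - \frac{183}{221}} = \sqrt{- \frac{138971}{221}} = \frac{i \sqrt{30712591}}{221}$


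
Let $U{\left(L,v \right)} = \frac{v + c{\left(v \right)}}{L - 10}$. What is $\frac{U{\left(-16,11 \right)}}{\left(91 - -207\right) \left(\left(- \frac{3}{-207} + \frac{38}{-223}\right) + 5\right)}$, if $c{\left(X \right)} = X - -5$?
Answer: $- \frac{415449}{577504928} \approx -0.00071939$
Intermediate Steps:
$c{\left(X \right)} = 5 + X$ ($c{\left(X \right)} = X + 5 = 5 + X$)
$U{\left(L,v \right)} = \frac{5 + 2 v}{-10 + L}$ ($U{\left(L,v \right)} = \frac{v + \left(5 + v\right)}{L - 10} = \frac{5 + 2 v}{-10 + L}$)
$\frac{U{\left(-16,11 \right)}}{\left(91 - -207\right) \left(\left(- \frac{3}{-207} + \frac{38}{-223}\right) + 5\right)} = \frac{\frac{1}{-10 - 16} \left(5 + 2 \cdot 11\right)}{\left(91 - -207\right) \left(\left(- \frac{3}{-207} + \frac{38}{-223}\right) + 5\right)} = \frac{\frac{1}{-26} \left(5 + 22\right)}{\left(91 + \left(-2 + 209\right)\right) \left(\left(\left(-3\right) \left(- \frac{1}{207}\right) + 38 \left(- \frac{1}{223}\right)\right) + 5\right)} = \frac{\left(- \frac{1}{26}\right) 27}{\left(91 + 207\right) \left(\left(\frac{1}{69} - \frac{38}{223}\right) + 5\right)} = - \frac{27}{26 \cdot 298 \left(- \frac{2399}{15387} + 5\right)} = - \frac{27}{26 \cdot 298 \cdot \frac{74536}{15387}} = - \frac{27}{26 \cdot \frac{22211728}{15387}} = \left(- \frac{27}{26}\right) \frac{15387}{22211728} = - \frac{415449}{577504928}$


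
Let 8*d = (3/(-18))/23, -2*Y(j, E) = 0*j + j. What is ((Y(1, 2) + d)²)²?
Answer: 93519144481/1485512441856 ≈ 0.062954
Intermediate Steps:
Y(j, E) = -j/2 (Y(j, E) = -(0*j + j)/2 = -(0 + j)/2 = -j/2)
d = -1/1104 (d = ((3/(-18))/23)/8 = ((3*(-1/18))*(1/23))/8 = (-⅙*1/23)/8 = (⅛)*(-1/138) = -1/1104 ≈ -0.00090580)
((Y(1, 2) + d)²)² = ((-½*1 - 1/1104)²)² = ((-½ - 1/1104)²)² = ((-553/1104)²)² = (305809/1218816)² = 93519144481/1485512441856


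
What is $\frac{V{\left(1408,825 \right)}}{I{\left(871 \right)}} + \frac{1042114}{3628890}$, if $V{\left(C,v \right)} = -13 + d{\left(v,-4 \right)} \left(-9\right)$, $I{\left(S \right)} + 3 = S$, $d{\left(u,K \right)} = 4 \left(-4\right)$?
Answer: $\frac{689969771}{1574938260} \approx 0.43809$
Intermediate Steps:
$d{\left(u,K \right)} = -16$
$I{\left(S \right)} = -3 + S$
$V{\left(C,v \right)} = 131$ ($V{\left(C,v \right)} = -13 - -144 = -13 + 144 = 131$)
$\frac{V{\left(1408,825 \right)}}{I{\left(871 \right)}} + \frac{1042114}{3628890} = \frac{131}{-3 + 871} + \frac{1042114}{3628890} = \frac{131}{868} + 1042114 \cdot \frac{1}{3628890} = 131 \cdot \frac{1}{868} + \frac{521057}{1814445} = \frac{131}{868} + \frac{521057}{1814445} = \frac{689969771}{1574938260}$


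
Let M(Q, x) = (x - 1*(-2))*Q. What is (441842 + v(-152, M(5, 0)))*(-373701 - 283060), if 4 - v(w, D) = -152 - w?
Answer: -290187220806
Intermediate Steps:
M(Q, x) = Q*(2 + x) (M(Q, x) = (x + 2)*Q = (2 + x)*Q = Q*(2 + x))
v(w, D) = 156 + w (v(w, D) = 4 - (-152 - w) = 4 + (152 + w) = 156 + w)
(441842 + v(-152, M(5, 0)))*(-373701 - 283060) = (441842 + (156 - 152))*(-373701 - 283060) = (441842 + 4)*(-656761) = 441846*(-656761) = -290187220806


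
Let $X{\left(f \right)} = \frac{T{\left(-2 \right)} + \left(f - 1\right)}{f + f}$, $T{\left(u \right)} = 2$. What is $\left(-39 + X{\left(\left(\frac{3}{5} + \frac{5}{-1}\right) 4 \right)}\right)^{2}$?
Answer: $\frac{45981961}{30976} \approx 1484.4$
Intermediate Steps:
$X{\left(f \right)} = \frac{1 + f}{2 f}$ ($X{\left(f \right)} = \frac{2 + \left(f - 1\right)}{f + f} = \frac{2 + \left(-1 + f\right)}{2 f} = \left(1 + f\right) \frac{1}{2 f} = \frac{1 + f}{2 f}$)
$\left(-39 + X{\left(\left(\frac{3}{5} + \frac{5}{-1}\right) 4 \right)}\right)^{2} = \left(-39 + \frac{1 + \left(\frac{3}{5} + \frac{5}{-1}\right) 4}{2 \left(\frac{3}{5} + \frac{5}{-1}\right) 4}\right)^{2} = \left(-39 + \frac{1 + \left(3 \cdot \frac{1}{5} + 5 \left(-1\right)\right) 4}{2 \left(3 \cdot \frac{1}{5} + 5 \left(-1\right)\right) 4}\right)^{2} = \left(-39 + \frac{1 + \left(\frac{3}{5} - 5\right) 4}{2 \left(\frac{3}{5} - 5\right) 4}\right)^{2} = \left(-39 + \frac{1 - \frac{88}{5}}{2 \left(\left(- \frac{22}{5}\right) 4\right)}\right)^{2} = \left(-39 + \frac{1 - \frac{88}{5}}{2 \left(- \frac{88}{5}\right)}\right)^{2} = \left(-39 + \frac{1}{2} \left(- \frac{5}{88}\right) \left(- \frac{83}{5}\right)\right)^{2} = \left(-39 + \frac{83}{176}\right)^{2} = \left(- \frac{6781}{176}\right)^{2} = \frac{45981961}{30976}$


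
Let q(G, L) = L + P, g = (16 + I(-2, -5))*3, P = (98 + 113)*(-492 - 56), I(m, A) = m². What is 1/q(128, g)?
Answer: -1/115568 ≈ -8.6529e-6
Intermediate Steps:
P = -115628 (P = 211*(-548) = -115628)
g = 60 (g = (16 + (-2)²)*3 = (16 + 4)*3 = 20*3 = 60)
q(G, L) = -115628 + L (q(G, L) = L - 115628 = -115628 + L)
1/q(128, g) = 1/(-115628 + 60) = 1/(-115568) = -1/115568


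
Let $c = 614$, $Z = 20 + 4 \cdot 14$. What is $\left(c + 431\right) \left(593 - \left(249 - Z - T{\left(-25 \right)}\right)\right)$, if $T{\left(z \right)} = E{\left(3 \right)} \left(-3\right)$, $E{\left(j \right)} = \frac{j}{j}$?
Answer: $435765$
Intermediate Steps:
$Z = 76$ ($Z = 20 + 56 = 76$)
$E{\left(j \right)} = 1$
$T{\left(z \right)} = -3$ ($T{\left(z \right)} = 1 \left(-3\right) = -3$)
$\left(c + 431\right) \left(593 - \left(249 - Z - T{\left(-25 \right)}\right)\right) = \left(614 + 431\right) \left(593 + \left(\left(76 - 3\right) - 249\right)\right) = 1045 \left(593 + \left(73 - 249\right)\right) = 1045 \left(593 - 176\right) = 1045 \cdot 417 = 435765$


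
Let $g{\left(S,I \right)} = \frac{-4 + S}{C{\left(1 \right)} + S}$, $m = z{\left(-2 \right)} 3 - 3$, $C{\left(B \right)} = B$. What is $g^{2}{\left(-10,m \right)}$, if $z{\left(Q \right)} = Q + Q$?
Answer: $\frac{196}{81} \approx 2.4198$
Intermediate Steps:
$z{\left(Q \right)} = 2 Q$
$m = -15$ ($m = 2 \left(-2\right) 3 - 3 = \left(-4\right) 3 - 3 = -12 - 3 = -15$)
$g{\left(S,I \right)} = \frac{-4 + S}{1 + S}$
$g^{2}{\left(-10,m \right)} = \left(\frac{-4 - 10}{1 - 10}\right)^{2} = \left(\frac{1}{-9} \left(-14\right)\right)^{2} = \left(\left(- \frac{1}{9}\right) \left(-14\right)\right)^{2} = \left(\frac{14}{9}\right)^{2} = \frac{196}{81}$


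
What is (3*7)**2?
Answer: 441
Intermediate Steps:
(3*7)**2 = 21**2 = 441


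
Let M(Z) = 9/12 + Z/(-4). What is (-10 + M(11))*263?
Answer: -3156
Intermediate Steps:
M(Z) = 3/4 - Z/4 (M(Z) = 9*(1/12) + Z*(-1/4) = 3/4 - Z/4)
(-10 + M(11))*263 = (-10 + (3/4 - 1/4*11))*263 = (-10 + (3/4 - 11/4))*263 = (-10 - 2)*263 = -12*263 = -3156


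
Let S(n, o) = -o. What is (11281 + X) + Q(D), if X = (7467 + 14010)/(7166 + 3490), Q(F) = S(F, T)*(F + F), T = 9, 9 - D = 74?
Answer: 44233111/3552 ≈ 12453.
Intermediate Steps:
D = -65 (D = 9 - 1*74 = 9 - 74 = -65)
Q(F) = -18*F (Q(F) = (-1*9)*(F + F) = -18*F)
X = 7159/3552 (X = 21477/10656 = 21477*(1/10656) = 7159/3552 ≈ 2.0155)
(11281 + X) + Q(D) = (11281 + 7159/3552) - 18*(-65) = 40077271/3552 + 1170 = 44233111/3552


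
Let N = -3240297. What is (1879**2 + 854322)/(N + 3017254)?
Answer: -4384963/223043 ≈ -19.660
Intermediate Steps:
(1879**2 + 854322)/(N + 3017254) = (1879**2 + 854322)/(-3240297 + 3017254) = (3530641 + 854322)/(-223043) = 4384963*(-1/223043) = -4384963/223043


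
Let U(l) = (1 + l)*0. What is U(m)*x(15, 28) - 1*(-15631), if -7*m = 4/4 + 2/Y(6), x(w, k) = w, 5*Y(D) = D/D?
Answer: 15631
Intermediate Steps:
Y(D) = ⅕ (Y(D) = (D/D)/5 = (⅕)*1 = ⅕)
m = -11/7 (m = -(4/4 + 2/(⅕))/7 = -(4*(¼) + 2*5)/7 = -(1 + 10)/7 = -⅐*11 = -11/7 ≈ -1.5714)
U(l) = 0
U(m)*x(15, 28) - 1*(-15631) = 0*15 - 1*(-15631) = 0 + 15631 = 15631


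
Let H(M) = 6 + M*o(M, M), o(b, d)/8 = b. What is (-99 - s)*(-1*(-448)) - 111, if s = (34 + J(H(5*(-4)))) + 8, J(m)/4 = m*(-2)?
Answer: 11427025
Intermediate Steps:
o(b, d) = 8*b
H(M) = 6 + 8*M² (H(M) = 6 + M*(8*M) = 6 + 8*M²)
J(m) = -8*m (J(m) = 4*(m*(-2)) = 4*(-2*m) = -8*m)
s = -25606 (s = (34 - 8*(6 + 8*(5*(-4))²)) + 8 = (34 - 8*(6 + 8*(-20)²)) + 8 = (34 - 8*(6 + 8*400)) + 8 = (34 - 8*(6 + 3200)) + 8 = (34 - 8*3206) + 8 = (34 - 25648) + 8 = -25614 + 8 = -25606)
(-99 - s)*(-1*(-448)) - 111 = (-99 - 1*(-25606))*(-1*(-448)) - 111 = (-99 + 25606)*448 - 111 = 25507*448 - 111 = 11427136 - 111 = 11427025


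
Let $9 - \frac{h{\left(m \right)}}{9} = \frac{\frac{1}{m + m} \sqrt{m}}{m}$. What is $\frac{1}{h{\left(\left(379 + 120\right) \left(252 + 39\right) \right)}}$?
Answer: $\frac{12247306741457316}{992031846058042595} + \frac{96806 \sqrt{145209}}{2976095538174127785} \approx 0.012346$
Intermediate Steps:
$h{\left(m \right)} = 81 - \frac{9}{2 m^{\frac{3}{2}}}$ ($h{\left(m \right)} = 81 - 9 \frac{\frac{1}{m + m} \sqrt{m}}{m} = 81 - 9 \frac{\frac{1}{2 m} \sqrt{m}}{m} = 81 - 9 \frac{\frac{1}{2} \frac{1}{\sqrt{m}}}{m} = 81 - 9 \frac{1}{2 m^{\frac{3}{2}}} = 81 - \frac{9}{2 m^{\frac{3}{2}}}$)
$\frac{1}{h{\left(\left(379 + 120\right) \left(252 + 39\right) \right)}} = \frac{1}{81 - \frac{9}{2 \left(252 + 39\right)^{\frac{3}{2}} \left(379 + 120\right)^{\frac{3}{2}}}} = \frac{1}{81 - \frac{9}{2 \cdot 145209 \sqrt{145209}}} = \frac{1}{81 - \frac{9 \frac{\sqrt{145209}}{21085653681}}{2}} = \frac{1}{81 - \frac{\sqrt{145209}}{4685700818}}$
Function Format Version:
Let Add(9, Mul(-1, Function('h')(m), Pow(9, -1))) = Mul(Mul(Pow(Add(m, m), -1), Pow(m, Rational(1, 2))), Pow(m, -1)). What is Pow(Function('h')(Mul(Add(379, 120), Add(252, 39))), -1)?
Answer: Add(Rational(12247306741457316, 992031846058042595), Mul(Rational(96806, 2976095538174127785), Pow(145209, Rational(1, 2)))) ≈ 0.012346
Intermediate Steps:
Function('h')(m) = Add(81, Mul(Rational(-9, 2), Pow(m, Rational(-3, 2)))) (Function('h')(m) = Add(81, Mul(-9, Mul(Mul(Pow(Add(m, m), -1), Pow(m, Rational(1, 2))), Pow(m, -1)))) = Add(81, Mul(-9, Mul(Mul(Pow(Mul(2, m), -1), Pow(m, Rational(1, 2))), Pow(m, -1)))) = Add(81, Mul(-9, Mul(Mul(Mul(Rational(1, 2), Pow(m, -1)), Pow(m, Rational(1, 2))), Pow(m, -1)))) = Add(81, Mul(-9, Mul(Mul(Rational(1, 2), Pow(m, Rational(-1, 2))), Pow(m, -1)))) = Add(81, Mul(-9, Mul(Rational(1, 2), Pow(m, Rational(-3, 2))))) = Add(81, Mul(Rational(-9, 2), Pow(m, Rational(-3, 2)))))
Pow(Function('h')(Mul(Add(379, 120), Add(252, 39))), -1) = Pow(Add(81, Mul(Rational(-9, 2), Pow(Mul(Add(379, 120), Add(252, 39)), Rational(-3, 2)))), -1) = Pow(Add(81, Mul(Rational(-9, 2), Pow(Mul(499, 291), Rational(-3, 2)))), -1) = Pow(Add(81, Mul(Rational(-9, 2), Pow(145209, Rational(-3, 2)))), -1) = Pow(Add(81, Mul(Rational(-9, 2), Mul(Rational(1, 21085653681), Pow(145209, Rational(1, 2))))), -1) = Pow(Add(81, Mul(Rational(-1, 4685700818), Pow(145209, Rational(1, 2)))), -1)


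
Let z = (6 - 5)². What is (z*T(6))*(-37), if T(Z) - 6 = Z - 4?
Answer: -296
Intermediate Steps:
T(Z) = 2 + Z (T(Z) = 6 + (Z - 4) = 6 + (-4 + Z) = 2 + Z)
z = 1 (z = 1² = 1)
(z*T(6))*(-37) = (1*(2 + 6))*(-37) = (1*8)*(-37) = 8*(-37) = -296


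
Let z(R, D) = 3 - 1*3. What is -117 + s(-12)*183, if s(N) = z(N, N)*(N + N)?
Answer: -117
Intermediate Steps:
z(R, D) = 0 (z(R, D) = 3 - 3 = 0)
s(N) = 0 (s(N) = 0*(N + N) = 0*(2*N) = 0)
-117 + s(-12)*183 = -117 + 0*183 = -117 + 0 = -117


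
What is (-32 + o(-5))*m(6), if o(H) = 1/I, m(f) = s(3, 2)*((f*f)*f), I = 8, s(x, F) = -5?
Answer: 34425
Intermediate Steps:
m(f) = -5*f³ (m(f) = -5*f*f*f = -5*f²*f = -5*f³)
o(H) = ⅛ (o(H) = 1/8 = ⅛)
(-32 + o(-5))*m(6) = (-32 + ⅛)*(-5*6³) = -(-1275)*216/8 = -255/8*(-1080) = 34425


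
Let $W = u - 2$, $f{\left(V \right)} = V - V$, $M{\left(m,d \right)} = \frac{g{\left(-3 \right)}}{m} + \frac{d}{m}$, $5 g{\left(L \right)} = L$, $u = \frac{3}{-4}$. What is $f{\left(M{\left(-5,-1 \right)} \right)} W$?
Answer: $0$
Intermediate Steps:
$u = - \frac{3}{4}$ ($u = 3 \left(- \frac{1}{4}\right) = - \frac{3}{4} \approx -0.75$)
$g{\left(L \right)} = \frac{L}{5}$
$M{\left(m,d \right)} = - \frac{3}{5 m} + \frac{d}{m}$ ($M{\left(m,d \right)} = \frac{\frac{1}{5} \left(-3\right)}{m} + \frac{d}{m} = - \frac{3}{5 m} + \frac{d}{m}$)
$f{\left(V \right)} = 0$
$W = - \frac{11}{4}$ ($W = - \frac{3}{4} - 2 = - \frac{11}{4} \approx -2.75$)
$f{\left(M{\left(-5,-1 \right)} \right)} W = 0 \left(- \frac{11}{4}\right) = 0$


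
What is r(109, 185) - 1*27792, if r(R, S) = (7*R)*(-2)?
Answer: -29318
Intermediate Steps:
r(R, S) = -14*R
r(109, 185) - 1*27792 = -14*109 - 1*27792 = -1526 - 27792 = -29318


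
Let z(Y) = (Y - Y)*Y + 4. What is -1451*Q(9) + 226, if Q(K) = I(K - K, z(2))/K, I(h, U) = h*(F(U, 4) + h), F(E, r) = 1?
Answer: 226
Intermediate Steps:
z(Y) = 4 (z(Y) = 0*Y + 4 = 0 + 4 = 4)
I(h, U) = h*(1 + h)
Q(K) = 0 (Q(K) = ((K - K)*(1 + (K - K)))/K = (0*(1 + 0))/K = (0*1)/K = 0/K = 0)
-1451*Q(9) + 226 = -1451*0 + 226 = 0 + 226 = 226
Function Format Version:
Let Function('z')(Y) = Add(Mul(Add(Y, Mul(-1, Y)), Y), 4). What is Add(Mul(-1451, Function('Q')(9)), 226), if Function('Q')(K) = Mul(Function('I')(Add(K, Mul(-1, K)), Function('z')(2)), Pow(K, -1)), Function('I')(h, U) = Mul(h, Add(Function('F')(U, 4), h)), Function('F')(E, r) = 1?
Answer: 226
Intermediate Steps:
Function('z')(Y) = 4 (Function('z')(Y) = Add(Mul(0, Y), 4) = Add(0, 4) = 4)
Function('I')(h, U) = Mul(h, Add(1, h))
Function('Q')(K) = 0 (Function('Q')(K) = Mul(Mul(Add(K, Mul(-1, K)), Add(1, Add(K, Mul(-1, K)))), Pow(K, -1)) = Mul(Mul(0, Add(1, 0)), Pow(K, -1)) = Mul(Mul(0, 1), Pow(K, -1)) = Mul(0, Pow(K, -1)) = 0)
Add(Mul(-1451, Function('Q')(9)), 226) = Add(Mul(-1451, 0), 226) = Add(0, 226) = 226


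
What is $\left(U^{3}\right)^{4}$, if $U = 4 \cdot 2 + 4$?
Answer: $8916100448256$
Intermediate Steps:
$U = 12$ ($U = 8 + 4 = 12$)
$\left(U^{3}\right)^{4} = \left(12^{3}\right)^{4} = 1728^{4} = 8916100448256$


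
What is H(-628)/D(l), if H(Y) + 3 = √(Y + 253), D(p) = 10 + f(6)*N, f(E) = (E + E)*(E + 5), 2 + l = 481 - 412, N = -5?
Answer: 3/650 - I*√15/130 ≈ 0.0046154 - 0.029792*I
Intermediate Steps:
l = 67 (l = -2 + (481 - 412) = -2 + 69 = 67)
f(E) = 2*E*(5 + E) (f(E) = (2*E)*(5 + E) = 2*E*(5 + E))
D(p) = -650 (D(p) = 10 + (2*6*(5 + 6))*(-5) = 10 + (2*6*11)*(-5) = 10 + 132*(-5) = 10 - 660 = -650)
H(Y) = -3 + √(253 + Y) (H(Y) = -3 + √(Y + 253) = -3 + √(253 + Y))
H(-628)/D(l) = (-3 + √(253 - 628))/(-650) = (-3 + √(-375))*(-1/650) = (-3 + 5*I*√15)*(-1/650) = 3/650 - I*√15/130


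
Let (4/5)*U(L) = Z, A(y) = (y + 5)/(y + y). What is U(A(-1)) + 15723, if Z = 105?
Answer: 63417/4 ≈ 15854.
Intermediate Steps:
A(y) = (5 + y)/(2*y) (A(y) = (5 + y)/((2*y)) = (5 + y)*(1/(2*y)) = (5 + y)/(2*y))
U(L) = 525/4 (U(L) = (5/4)*105 = 525/4)
U(A(-1)) + 15723 = 525/4 + 15723 = 63417/4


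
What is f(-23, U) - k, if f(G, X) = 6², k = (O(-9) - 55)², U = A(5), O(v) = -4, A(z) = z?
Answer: -3445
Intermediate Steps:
U = 5
k = 3481 (k = (-4 - 55)² = (-59)² = 3481)
f(G, X) = 36
f(-23, U) - k = 36 - 1*3481 = 36 - 3481 = -3445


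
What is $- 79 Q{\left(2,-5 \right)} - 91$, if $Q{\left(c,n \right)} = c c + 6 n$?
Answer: $1963$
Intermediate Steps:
$Q{\left(c,n \right)} = c^{2} + 6 n$
$- 79 Q{\left(2,-5 \right)} - 91 = - 79 \left(2^{2} + 6 \left(-5\right)\right) - 91 = - 79 \left(4 - 30\right) - 91 = \left(-79\right) \left(-26\right) - 91 = 2054 - 91 = 1963$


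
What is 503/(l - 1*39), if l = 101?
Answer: 503/62 ≈ 8.1129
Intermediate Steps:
503/(l - 1*39) = 503/(101 - 1*39) = 503/(101 - 39) = 503/62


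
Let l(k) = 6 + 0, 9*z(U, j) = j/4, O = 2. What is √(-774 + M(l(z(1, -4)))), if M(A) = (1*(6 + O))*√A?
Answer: √(-774 + 8*√6) ≈ 27.466*I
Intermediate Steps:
z(U, j) = j/36 (z(U, j) = (j/4)/9 = j/36)
l(k) = 6
M(A) = 8*√A (M(A) = (1*(6 + 2))*√A = (1*8)*√A = 8*√A)
√(-774 + M(l(z(1, -4)))) = √(-774 + 8*√6)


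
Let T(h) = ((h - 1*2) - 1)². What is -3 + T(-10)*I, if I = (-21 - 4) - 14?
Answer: -6594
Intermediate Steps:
T(h) = (-3 + h)² (T(h) = ((h - 2) - 1)² = ((-2 + h) - 1)² = (-3 + h)²)
I = -39 (I = -25 - 14 = -39)
-3 + T(-10)*I = -3 + (-3 - 10)²*(-39) = -3 + (-13)²*(-39) = -3 + 169*(-39) = -3 - 6591 = -6594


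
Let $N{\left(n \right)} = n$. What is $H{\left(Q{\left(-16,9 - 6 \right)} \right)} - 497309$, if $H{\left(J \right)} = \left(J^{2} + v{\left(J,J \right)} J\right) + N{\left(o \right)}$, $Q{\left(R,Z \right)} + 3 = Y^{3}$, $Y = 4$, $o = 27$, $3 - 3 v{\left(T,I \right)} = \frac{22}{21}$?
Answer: $- \frac{31091842}{63} \approx -4.9352 \cdot 10^{5}$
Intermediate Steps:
$v{\left(T,I \right)} = \frac{41}{63}$ ($v{\left(T,I \right)} = 1 - \frac{22 \cdot \frac{1}{21}}{3} = 1 - \frac{22}{63} = \frac{41}{63}$)
$Q{\left(R,Z \right)} = 61$ ($Q{\left(R,Z \right)} = -3 + 4^{3} = -3 + 64 = 61$)
$H{\left(J \right)} = 27 + J^{2} + \frac{41 J}{63}$ ($H{\left(J \right)} = \left(J^{2} + \frac{41 J}{63}\right) + 27 = 27 + J^{2} + \frac{41 J}{63}$)
$H{\left(Q{\left(-16,9 - 6 \right)} \right)} - 497309 = \left(27 + 61^{2} + \frac{41}{63} \cdot 61\right) - 497309 = \left(27 + 3721 + \frac{2501}{63}\right) - 497309 = \frac{238625}{63} - 497309 = - \frac{31091842}{63}$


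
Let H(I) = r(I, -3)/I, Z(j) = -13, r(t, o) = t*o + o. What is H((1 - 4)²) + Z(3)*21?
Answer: -829/3 ≈ -276.33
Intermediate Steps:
r(t, o) = o + o*t (r(t, o) = o*t + o = o + o*t)
H(I) = (-3 - 3*I)/I (H(I) = (-3*(1 + I))/I = (-3 - 3*I)/I)
H((1 - 4)²) + Z(3)*21 = (-3 - 3/(1 - 4)²) - 13*21 = (-3 - 3/((-3)²)) - 273 = (-3 - 3/9) - 273 = (-3 - 3*⅑) - 273 = (-3 - ⅓) - 273 = -10/3 - 273 = -829/3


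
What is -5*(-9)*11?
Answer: 495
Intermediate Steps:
-5*(-9)*11 = 45*11 = 495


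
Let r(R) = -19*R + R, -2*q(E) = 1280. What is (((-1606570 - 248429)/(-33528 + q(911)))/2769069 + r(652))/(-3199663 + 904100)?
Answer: 370128205385571/72397121247353432 ≈ 0.0051125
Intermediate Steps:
q(E) = -640 (q(E) = -½*1280 = -640)
r(R) = -18*R
(((-1606570 - 248429)/(-33528 + q(911)))/2769069 + r(652))/(-3199663 + 904100) = (((-1606570 - 248429)/(-33528 - 640))/2769069 - 18*652)/(-3199663 + 904100) = (-1854999/(-34168)*(1/2769069) - 11736)/(-2295563) = (-1854999*(-1/34168)*(1/2769069) - 11736)*(-1/2295563) = ((1854999/34168)*(1/2769069) - 11736)*(-1/2295563) = (618333/31537849864 - 11736)*(-1/2295563) = -370128205385571/31537849864*(-1/2295563) = 370128205385571/72397121247353432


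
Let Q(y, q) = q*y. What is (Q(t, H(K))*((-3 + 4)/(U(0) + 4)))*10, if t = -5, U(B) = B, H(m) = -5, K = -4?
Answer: 125/2 ≈ 62.500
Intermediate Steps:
(Q(t, H(K))*((-3 + 4)/(U(0) + 4)))*10 = ((-5*(-5))*((-3 + 4)/(0 + 4)))*10 = (25*(1/4))*10 = (25/4)*10 = 125/2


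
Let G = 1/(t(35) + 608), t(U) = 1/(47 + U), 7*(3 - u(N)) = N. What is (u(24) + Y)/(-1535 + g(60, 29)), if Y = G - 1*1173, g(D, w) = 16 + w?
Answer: 204762412/260004255 ≈ 0.78753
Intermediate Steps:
u(N) = 3 - N/7
G = 82/49857 (G = 1/(1/(47 + 35) + 608) = 1/(1/82 + 608) = 1/(49857/82) = 82/49857 ≈ 0.0016447)
Y = -58482179/49857 (Y = 82/49857 - 1*1173 = 82/49857 - 1173 = -58482179/49857 ≈ -1173.0)
(u(24) + Y)/(-1535 + g(60, 29)) = ((3 - ⅐*24) - 58482179/49857)/(-1535 + (16 + 29)) = ((3 - 24/7) - 58482179/49857)/(-1535 + 45) = (-3/7 - 58482179/49857)/(-1490) = -409524824/348999*(-1/1490) = 204762412/260004255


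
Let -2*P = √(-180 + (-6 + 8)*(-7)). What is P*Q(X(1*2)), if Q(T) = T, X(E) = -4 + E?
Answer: I*√194 ≈ 13.928*I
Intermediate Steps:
P = -I*√194/2 (P = -√(-180 + (-6 + 8)*(-7))/2 = -√(-180 + 2*(-7))/2 = -√(-180 - 14)/2 = -I*√194/2 ≈ -6.9642*I)
P*Q(X(1*2)) = (-I*√194/2)*(-4 + 1*2) = (-I*√194/2)*(-4 + 2) = -I*√194/2*(-2) = I*√194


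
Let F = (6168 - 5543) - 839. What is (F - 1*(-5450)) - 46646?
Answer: -41410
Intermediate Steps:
F = -214 (F = 625 - 839 = -214)
(F - 1*(-5450)) - 46646 = (-214 - 1*(-5450)) - 46646 = (-214 + 5450) - 46646 = 5236 - 46646 = -41410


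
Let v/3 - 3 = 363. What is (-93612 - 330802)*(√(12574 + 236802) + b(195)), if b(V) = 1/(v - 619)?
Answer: -424414/479 - 1697656*√15586 ≈ -2.1194e+8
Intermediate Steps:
v = 1098 (v = 9 + 3*363 = 9 + 1089 = 1098)
b(V) = 1/479 (b(V) = 1/(1098 - 619) = 1/479)
(-93612 - 330802)*(√(12574 + 236802) + b(195)) = (-93612 - 330802)*(√(12574 + 236802) + 1/479) = -424414*(√249376 + 1/479) = -424414*(4*√15586 + 1/479) = -424414*(1/479 + 4*√15586) = -424414/479 - 1697656*√15586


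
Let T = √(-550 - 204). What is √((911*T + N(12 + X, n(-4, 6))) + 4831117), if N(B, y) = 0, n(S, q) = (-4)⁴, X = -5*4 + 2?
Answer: √(4831117 + 911*I*√754) ≈ 2198.0 + 5.69*I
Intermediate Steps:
T = I*√754 (T = √(-754) = I*√754 ≈ 27.459*I)
X = -18 (X = -20 + 2 = -18)
n(S, q) = 256
√((911*T + N(12 + X, n(-4, 6))) + 4831117) = √((911*(I*√754) + 0) + 4831117) = √((911*I*√754 + 0) + 4831117) = √(911*I*√754 + 4831117) = √(4831117 + 911*I*√754)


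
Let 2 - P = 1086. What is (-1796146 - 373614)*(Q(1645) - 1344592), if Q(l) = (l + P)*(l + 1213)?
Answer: -561416720960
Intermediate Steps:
P = -1084 (P = 2 - 1*1086 = 2 - 1086 = -1084)
Q(l) = (-1084 + l)*(1213 + l) (Q(l) = (l - 1084)*(l + 1213) = (-1084 + l)*(1213 + l))
(-1796146 - 373614)*(Q(1645) - 1344592) = (-1796146 - 373614)*((-1314892 + 1645**2 + 129*1645) - 1344592) = -2169760*((-1314892 + 2706025 + 212205) - 1344592) = -2169760*(1603338 - 1344592) = -2169760*258746 = -561416720960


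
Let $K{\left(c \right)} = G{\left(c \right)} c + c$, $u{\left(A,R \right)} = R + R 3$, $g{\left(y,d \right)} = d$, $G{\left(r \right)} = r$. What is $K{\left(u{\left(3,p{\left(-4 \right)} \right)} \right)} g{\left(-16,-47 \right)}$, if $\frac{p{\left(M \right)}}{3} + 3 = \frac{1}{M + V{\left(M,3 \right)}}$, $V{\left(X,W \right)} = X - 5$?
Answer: $- \frac{10535520}{169} \approx -62340.0$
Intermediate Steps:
$V{\left(X,W \right)} = -5 + X$
$p{\left(M \right)} = -9 + \frac{3}{-5 + 2 M}$ ($p{\left(M \right)} = -9 + \frac{3}{M + \left(-5 + M\right)} = -9 + \frac{3}{-5 + 2 M}$)
$u{\left(A,R \right)} = 4 R$ ($u{\left(A,R \right)} = R + 3 R = 4 R$)
$K{\left(c \right)} = c + c^{2}$ ($K{\left(c \right)} = c c + c = c^{2} + c = c + c^{2}$)
$K{\left(u{\left(3,p{\left(-4 \right)} \right)} \right)} g{\left(-16,-47 \right)} = 4 \frac{6 \left(8 - -12\right)}{-5 + 2 \left(-4\right)} \left(1 + 4 \frac{6 \left(8 - -12\right)}{-5 + 2 \left(-4\right)}\right) \left(-47\right) = 4 \frac{6 \left(8 + 12\right)}{-5 - 8} \left(1 + 4 \frac{6 \left(8 + 12\right)}{-5 - 8}\right) \left(-47\right) = 4 \cdot 6 \frac{1}{-13} \cdot 20 \left(1 + 4 \cdot 6 \frac{1}{-13} \cdot 20\right) \left(-47\right) = 4 \cdot 6 \left(- \frac{1}{13}\right) 20 \left(1 + 4 \cdot 6 \left(- \frac{1}{13}\right) 20\right) \left(-47\right) = 4 \left(- \frac{120}{13}\right) \left(1 + 4 \left(- \frac{120}{13}\right)\right) \left(-47\right) = - \frac{480 \left(1 - \frac{480}{13}\right)}{13} \left(-47\right) = \left(- \frac{480}{13}\right) \left(- \frac{467}{13}\right) \left(-47\right) = \frac{224160}{169} \left(-47\right) = - \frac{10535520}{169}$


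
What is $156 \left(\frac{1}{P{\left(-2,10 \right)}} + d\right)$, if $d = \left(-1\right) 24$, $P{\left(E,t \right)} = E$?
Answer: $-3822$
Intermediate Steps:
$d = -24$
$156 \left(\frac{1}{P{\left(-2,10 \right)}} + d\right) = 156 \left(\frac{1}{-2} - 24\right) = 156 \left(- \frac{1}{2} - 24\right) = 156 \left(- \frac{49}{2}\right) = -3822$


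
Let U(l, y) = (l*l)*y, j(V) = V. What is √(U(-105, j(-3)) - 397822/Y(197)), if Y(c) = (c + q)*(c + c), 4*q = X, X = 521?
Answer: I*√2199642537671887/257873 ≈ 181.87*I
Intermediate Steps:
q = 521/4 (q = (¼)*521 = 521/4 ≈ 130.25)
U(l, y) = y*l² (U(l, y) = l²*y = y*l²)
Y(c) = 2*c*(521/4 + c) (Y(c) = (c + 521/4)*(c + c) = (521/4 + c)*(2*c) = 2*c*(521/4 + c))
√(U(-105, j(-3)) - 397822/Y(197)) = √(-3*(-105)² - 397822*2/(197*(521 + 4*197))) = √(-3*11025 - 397822*2/(197*(521 + 788))) = √(-33075 - 397822/((½)*197*1309)) = √(-33075 - 397822/257873/2) = √(-33075 - 397822*2/257873) = √(-33075 - 795644/257873) = √(-8529945119/257873) = I*√2199642537671887/257873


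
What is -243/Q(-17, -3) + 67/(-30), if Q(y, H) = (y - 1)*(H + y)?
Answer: -349/120 ≈ -2.9083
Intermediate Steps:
Q(y, H) = (-1 + y)*(H + y)
-243/Q(-17, -3) + 67/(-30) = -243/((-17)² - 1*(-3) - 1*(-17) - 3*(-17)) + 67/(-30) = -243/(289 + 3 + 17 + 51) + 67*(-1/30) = -243/360 - 67/30 = -243*1/360 - 67/30 = -27/40 - 67/30 = -349/120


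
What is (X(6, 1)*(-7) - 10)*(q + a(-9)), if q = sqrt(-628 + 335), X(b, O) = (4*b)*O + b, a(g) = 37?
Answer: -8140 - 220*I*sqrt(293) ≈ -8140.0 - 3765.8*I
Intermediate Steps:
X(b, O) = b + 4*O*b (X(b, O) = 4*O*b + b = b + 4*O*b)
q = I*sqrt(293) (q = sqrt(-293) = I*sqrt(293) ≈ 17.117*I)
(X(6, 1)*(-7) - 10)*(q + a(-9)) = ((6*(1 + 4*1))*(-7) - 10)*(I*sqrt(293) + 37) = ((6*(1 + 4))*(-7) - 10)*(37 + I*sqrt(293)) = ((6*5)*(-7) - 10)*(37 + I*sqrt(293)) = (30*(-7) - 10)*(37 + I*sqrt(293)) = (-210 - 10)*(37 + I*sqrt(293)) = -220*(37 + I*sqrt(293)) = -8140 - 220*I*sqrt(293)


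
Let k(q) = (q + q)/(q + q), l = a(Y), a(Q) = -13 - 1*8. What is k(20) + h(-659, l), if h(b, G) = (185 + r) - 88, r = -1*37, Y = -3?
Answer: 61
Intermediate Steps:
r = -37
a(Q) = -21 (a(Q) = -13 - 8 = -21)
l = -21
h(b, G) = 60 (h(b, G) = (185 - 37) - 88 = 148 - 88 = 60)
k(q) = 1 (k(q) = (2*q)/((2*q)) = (2*q)*(1/(2*q)) = 1)
k(20) + h(-659, l) = 1 + 60 = 61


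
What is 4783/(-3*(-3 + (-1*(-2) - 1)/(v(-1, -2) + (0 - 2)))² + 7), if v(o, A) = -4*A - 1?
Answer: -119575/413 ≈ -289.53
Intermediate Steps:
v(o, A) = -1 - 4*A
4783/(-3*(-3 + (-1*(-2) - 1)/(v(-1, -2) + (0 - 2)))² + 7) = 4783/(-3*(-3 + (-1*(-2) - 1)/((-1 - 4*(-2)) + (0 - 2)))² + 7) = 4783/(-3*(-3 + (2 - 1)/((-1 + 8) - 2))² + 7) = 4783/(-3*(-3 + 1/(7 - 2))² + 7) = 4783/(-3*(-3 + 1/5)² + 7) = 4783/(-3*(-3 + 1*(⅕))² + 7) = 4783/(-3*(-3 + ⅕)² + 7) = 4783/(-3*(-14/5)² + 7) = 4783/(-3*196/25 + 7) = 4783/(-588/25 + 7) = 4783/(-413/25) = 4783*(-25/413) = -119575/413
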